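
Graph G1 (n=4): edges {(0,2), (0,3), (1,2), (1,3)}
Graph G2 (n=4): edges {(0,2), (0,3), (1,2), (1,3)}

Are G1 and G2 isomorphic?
Yes, isomorphic

The graphs are isomorphic.
One valid mapping φ: V(G1) → V(G2): 0→1, 1→0, 2→2, 3→3

Verify φ preserves adjacency — for each edge of G1, its image is an edge of G2:
  (0,2) → (φ(0),φ(2)) = (1,2) ∈ E(G2) ✓
  (0,3) → (φ(0),φ(3)) = (1,3) ∈ E(G2) ✓
  (1,2) → (φ(1),φ(2)) = (0,2) ∈ E(G2) ✓
  (1,3) → (φ(1),φ(3)) = (0,3) ∈ E(G2) ✓
All 4 edges of G1 map to edges of G2, and |E(G1)| = |E(G2)| = 4, so φ is a bijection on edges as well as vertices. Hence G1 ≅ G2.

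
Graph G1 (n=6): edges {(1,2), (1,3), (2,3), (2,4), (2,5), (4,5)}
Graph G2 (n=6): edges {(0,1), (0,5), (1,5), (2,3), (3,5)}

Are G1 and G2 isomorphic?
No, not isomorphic

The graphs are NOT isomorphic.

Counting triangles (3-cliques): G1 has 2, G2 has 1.
Triangle count is an isomorphism invariant, so differing triangle counts rule out isomorphism.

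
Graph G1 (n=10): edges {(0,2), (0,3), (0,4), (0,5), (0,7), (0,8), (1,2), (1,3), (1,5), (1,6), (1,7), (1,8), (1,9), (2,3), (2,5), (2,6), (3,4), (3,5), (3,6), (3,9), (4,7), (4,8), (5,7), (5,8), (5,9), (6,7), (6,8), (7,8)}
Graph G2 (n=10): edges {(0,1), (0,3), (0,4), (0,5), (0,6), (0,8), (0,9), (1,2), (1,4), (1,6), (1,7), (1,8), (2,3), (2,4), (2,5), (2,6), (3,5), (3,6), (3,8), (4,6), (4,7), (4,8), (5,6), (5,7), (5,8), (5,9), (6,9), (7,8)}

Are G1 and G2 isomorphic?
Yes, isomorphic

The graphs are isomorphic.
One valid mapping φ: V(G1) → V(G2): 0→8, 1→6, 2→3, 3→5, 4→7, 5→0, 6→2, 7→1, 8→4, 9→9

Verify φ preserves adjacency — for each edge of G1, its image is an edge of G2:
  (0,2) → (φ(0),φ(2)) = (3,8) ∈ E(G2) ✓
  (0,3) → (φ(0),φ(3)) = (5,8) ∈ E(G2) ✓
  (0,4) → (φ(0),φ(4)) = (7,8) ∈ E(G2) ✓
  (0,5) → (φ(0),φ(5)) = (0,8) ∈ E(G2) ✓
  (0,7) → (φ(0),φ(7)) = (1,8) ∈ E(G2) ✓
  (0,8) → (φ(0),φ(8)) = (4,8) ∈ E(G2) ✓
  (1,2) → (φ(1),φ(2)) = (3,6) ∈ E(G2) ✓
  (1,3) → (φ(1),φ(3)) = (5,6) ∈ E(G2) ✓
  (1,5) → (φ(1),φ(5)) = (0,6) ∈ E(G2) ✓
  (1,6) → (φ(1),φ(6)) = (2,6) ∈ E(G2) ✓
  (1,7) → (φ(1),φ(7)) = (1,6) ∈ E(G2) ✓
  (1,8) → (φ(1),φ(8)) = (4,6) ∈ E(G2) ✓
  (1,9) → (φ(1),φ(9)) = (6,9) ∈ E(G2) ✓
  (2,3) → (φ(2),φ(3)) = (3,5) ∈ E(G2) ✓
  (2,5) → (φ(2),φ(5)) = (0,3) ∈ E(G2) ✓
  (2,6) → (φ(2),φ(6)) = (2,3) ∈ E(G2) ✓
  (3,4) → (φ(3),φ(4)) = (5,7) ∈ E(G2) ✓
  (3,5) → (φ(3),φ(5)) = (0,5) ∈ E(G2) ✓
  (3,6) → (φ(3),φ(6)) = (2,5) ∈ E(G2) ✓
  (3,9) → (φ(3),φ(9)) = (5,9) ∈ E(G2) ✓
  (4,7) → (φ(4),φ(7)) = (1,7) ∈ E(G2) ✓
  (4,8) → (φ(4),φ(8)) = (4,7) ∈ E(G2) ✓
  (5,7) → (φ(5),φ(7)) = (0,1) ∈ E(G2) ✓
  (5,8) → (φ(5),φ(8)) = (0,4) ∈ E(G2) ✓
  (5,9) → (φ(5),φ(9)) = (0,9) ∈ E(G2) ✓
  (6,7) → (φ(6),φ(7)) = (1,2) ∈ E(G2) ✓
  (6,8) → (φ(6),φ(8)) = (2,4) ∈ E(G2) ✓
  (7,8) → (φ(7),φ(8)) = (1,4) ∈ E(G2) ✓
All 28 edges of G1 map to edges of G2, and |E(G1)| = |E(G2)| = 28, so φ is a bijection on edges as well as vertices. Hence G1 ≅ G2.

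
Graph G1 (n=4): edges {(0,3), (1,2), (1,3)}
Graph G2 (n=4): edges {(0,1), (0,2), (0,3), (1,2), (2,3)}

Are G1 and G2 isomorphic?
No, not isomorphic

The graphs are NOT isomorphic.

Degrees in G1: deg(0)=1, deg(1)=2, deg(2)=1, deg(3)=2.
Sorted degree sequence of G1: [2, 2, 1, 1].
Degrees in G2: deg(0)=3, deg(1)=2, deg(2)=3, deg(3)=2.
Sorted degree sequence of G2: [3, 3, 2, 2].
The (sorted) degree sequence is an isomorphism invariant, so since G1 and G2 have different degree sequences they cannot be isomorphic.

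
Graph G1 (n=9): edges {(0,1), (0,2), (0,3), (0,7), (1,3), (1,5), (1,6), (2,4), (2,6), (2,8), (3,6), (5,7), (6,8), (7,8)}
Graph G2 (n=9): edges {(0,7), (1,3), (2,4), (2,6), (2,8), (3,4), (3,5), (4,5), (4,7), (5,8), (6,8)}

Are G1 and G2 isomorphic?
No, not isomorphic

The graphs are NOT isomorphic.

Degrees in G1: deg(0)=4, deg(1)=4, deg(2)=4, deg(3)=3, deg(4)=1, deg(5)=2, deg(6)=4, deg(7)=3, deg(8)=3.
Sorted degree sequence of G1: [4, 4, 4, 4, 3, 3, 3, 2, 1].
Degrees in G2: deg(0)=1, deg(1)=1, deg(2)=3, deg(3)=3, deg(4)=4, deg(5)=3, deg(6)=2, deg(7)=2, deg(8)=3.
Sorted degree sequence of G2: [4, 3, 3, 3, 3, 2, 2, 1, 1].
The (sorted) degree sequence is an isomorphism invariant, so since G1 and G2 have different degree sequences they cannot be isomorphic.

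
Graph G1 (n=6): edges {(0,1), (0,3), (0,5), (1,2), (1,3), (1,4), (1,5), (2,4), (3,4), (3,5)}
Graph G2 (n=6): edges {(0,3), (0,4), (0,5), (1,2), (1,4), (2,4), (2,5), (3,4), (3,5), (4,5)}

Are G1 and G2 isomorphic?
Yes, isomorphic

The graphs are isomorphic.
One valid mapping φ: V(G1) → V(G2): 0→3, 1→4, 2→1, 3→5, 4→2, 5→0

Verify φ preserves adjacency — for each edge of G1, its image is an edge of G2:
  (0,1) → (φ(0),φ(1)) = (3,4) ∈ E(G2) ✓
  (0,3) → (φ(0),φ(3)) = (3,5) ∈ E(G2) ✓
  (0,5) → (φ(0),φ(5)) = (0,3) ∈ E(G2) ✓
  (1,2) → (φ(1),φ(2)) = (1,4) ∈ E(G2) ✓
  (1,3) → (φ(1),φ(3)) = (4,5) ∈ E(G2) ✓
  (1,4) → (φ(1),φ(4)) = (2,4) ∈ E(G2) ✓
  (1,5) → (φ(1),φ(5)) = (0,4) ∈ E(G2) ✓
  (2,4) → (φ(2),φ(4)) = (1,2) ∈ E(G2) ✓
  (3,4) → (φ(3),φ(4)) = (2,5) ∈ E(G2) ✓
  (3,5) → (φ(3),φ(5)) = (0,5) ∈ E(G2) ✓
All 10 edges of G1 map to edges of G2, and |E(G1)| = |E(G2)| = 10, so φ is a bijection on edges as well as vertices. Hence G1 ≅ G2.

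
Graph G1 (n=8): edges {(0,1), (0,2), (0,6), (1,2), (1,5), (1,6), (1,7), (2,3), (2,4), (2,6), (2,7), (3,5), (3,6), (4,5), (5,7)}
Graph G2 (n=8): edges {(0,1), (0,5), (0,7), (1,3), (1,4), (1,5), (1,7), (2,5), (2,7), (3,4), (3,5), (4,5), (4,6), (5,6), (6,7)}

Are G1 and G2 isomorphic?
Yes, isomorphic

The graphs are isomorphic.
One valid mapping φ: V(G1) → V(G2): 0→3, 1→1, 2→5, 3→6, 4→2, 5→7, 6→4, 7→0

Verify φ preserves adjacency — for each edge of G1, its image is an edge of G2:
  (0,1) → (φ(0),φ(1)) = (1,3) ∈ E(G2) ✓
  (0,2) → (φ(0),φ(2)) = (3,5) ∈ E(G2) ✓
  (0,6) → (φ(0),φ(6)) = (3,4) ∈ E(G2) ✓
  (1,2) → (φ(1),φ(2)) = (1,5) ∈ E(G2) ✓
  (1,5) → (φ(1),φ(5)) = (1,7) ∈ E(G2) ✓
  (1,6) → (φ(1),φ(6)) = (1,4) ∈ E(G2) ✓
  (1,7) → (φ(1),φ(7)) = (0,1) ∈ E(G2) ✓
  (2,3) → (φ(2),φ(3)) = (5,6) ∈ E(G2) ✓
  (2,4) → (φ(2),φ(4)) = (2,5) ∈ E(G2) ✓
  (2,6) → (φ(2),φ(6)) = (4,5) ∈ E(G2) ✓
  (2,7) → (φ(2),φ(7)) = (0,5) ∈ E(G2) ✓
  (3,5) → (φ(3),φ(5)) = (6,7) ∈ E(G2) ✓
  (3,6) → (φ(3),φ(6)) = (4,6) ∈ E(G2) ✓
  (4,5) → (φ(4),φ(5)) = (2,7) ∈ E(G2) ✓
  (5,7) → (φ(5),φ(7)) = (0,7) ∈ E(G2) ✓
All 15 edges of G1 map to edges of G2, and |E(G1)| = |E(G2)| = 15, so φ is a bijection on edges as well as vertices. Hence G1 ≅ G2.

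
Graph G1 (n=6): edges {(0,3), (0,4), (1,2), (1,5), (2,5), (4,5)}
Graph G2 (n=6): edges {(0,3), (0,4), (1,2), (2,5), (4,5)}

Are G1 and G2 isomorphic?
No, not isomorphic

The graphs are NOT isomorphic.

Counting edges: G1 has 6 edge(s); G2 has 5 edge(s).
Edge count is an isomorphism invariant (a bijection on vertices induces a bijection on edges), so differing edge counts rule out isomorphism.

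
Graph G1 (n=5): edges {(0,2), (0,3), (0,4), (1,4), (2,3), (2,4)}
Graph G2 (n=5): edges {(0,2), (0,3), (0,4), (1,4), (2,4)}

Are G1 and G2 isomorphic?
No, not isomorphic

The graphs are NOT isomorphic.

Counting edges: G1 has 6 edge(s); G2 has 5 edge(s).
Edge count is an isomorphism invariant (a bijection on vertices induces a bijection on edges), so differing edge counts rule out isomorphism.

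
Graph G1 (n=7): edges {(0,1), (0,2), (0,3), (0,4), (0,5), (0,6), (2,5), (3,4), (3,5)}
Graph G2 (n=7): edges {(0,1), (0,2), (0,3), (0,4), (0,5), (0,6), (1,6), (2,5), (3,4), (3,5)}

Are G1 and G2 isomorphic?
No, not isomorphic

The graphs are NOT isomorphic.

Counting edges: G1 has 9 edge(s); G2 has 10 edge(s).
Edge count is an isomorphism invariant (a bijection on vertices induces a bijection on edges), so differing edge counts rule out isomorphism.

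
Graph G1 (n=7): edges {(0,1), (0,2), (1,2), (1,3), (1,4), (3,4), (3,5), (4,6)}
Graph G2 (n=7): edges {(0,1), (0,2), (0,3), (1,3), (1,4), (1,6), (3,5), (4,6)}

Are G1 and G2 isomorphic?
Yes, isomorphic

The graphs are isomorphic.
One valid mapping φ: V(G1) → V(G2): 0→6, 1→1, 2→4, 3→0, 4→3, 5→2, 6→5

Verify φ preserves adjacency — for each edge of G1, its image is an edge of G2:
  (0,1) → (φ(0),φ(1)) = (1,6) ∈ E(G2) ✓
  (0,2) → (φ(0),φ(2)) = (4,6) ∈ E(G2) ✓
  (1,2) → (φ(1),φ(2)) = (1,4) ∈ E(G2) ✓
  (1,3) → (φ(1),φ(3)) = (0,1) ∈ E(G2) ✓
  (1,4) → (φ(1),φ(4)) = (1,3) ∈ E(G2) ✓
  (3,4) → (φ(3),φ(4)) = (0,3) ∈ E(G2) ✓
  (3,5) → (φ(3),φ(5)) = (0,2) ∈ E(G2) ✓
  (4,6) → (φ(4),φ(6)) = (3,5) ∈ E(G2) ✓
All 8 edges of G1 map to edges of G2, and |E(G1)| = |E(G2)| = 8, so φ is a bijection on edges as well as vertices. Hence G1 ≅ G2.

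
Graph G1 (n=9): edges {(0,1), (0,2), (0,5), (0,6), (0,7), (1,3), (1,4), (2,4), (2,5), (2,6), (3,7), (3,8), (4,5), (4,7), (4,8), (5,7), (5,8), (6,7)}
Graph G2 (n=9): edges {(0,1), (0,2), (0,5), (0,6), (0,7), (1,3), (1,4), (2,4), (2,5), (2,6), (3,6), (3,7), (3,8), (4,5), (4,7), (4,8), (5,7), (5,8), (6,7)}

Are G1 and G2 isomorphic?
No, not isomorphic

The graphs are NOT isomorphic.

Counting edges: G1 has 18 edge(s); G2 has 19 edge(s).
Edge count is an isomorphism invariant (a bijection on vertices induces a bijection on edges), so differing edge counts rule out isomorphism.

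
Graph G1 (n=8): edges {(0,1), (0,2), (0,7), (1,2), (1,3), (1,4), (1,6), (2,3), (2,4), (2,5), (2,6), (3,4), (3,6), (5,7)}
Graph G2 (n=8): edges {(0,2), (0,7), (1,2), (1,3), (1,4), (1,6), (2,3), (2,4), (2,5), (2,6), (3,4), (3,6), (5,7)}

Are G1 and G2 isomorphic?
No, not isomorphic

The graphs are NOT isomorphic.

Counting edges: G1 has 14 edge(s); G2 has 13 edge(s).
Edge count is an isomorphism invariant (a bijection on vertices induces a bijection on edges), so differing edge counts rule out isomorphism.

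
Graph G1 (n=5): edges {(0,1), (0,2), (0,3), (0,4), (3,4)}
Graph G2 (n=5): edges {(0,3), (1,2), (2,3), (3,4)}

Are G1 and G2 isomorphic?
No, not isomorphic

The graphs are NOT isomorphic.

Counting triangles (3-cliques): G1 has 1, G2 has 0.
Triangle count is an isomorphism invariant, so differing triangle counts rule out isomorphism.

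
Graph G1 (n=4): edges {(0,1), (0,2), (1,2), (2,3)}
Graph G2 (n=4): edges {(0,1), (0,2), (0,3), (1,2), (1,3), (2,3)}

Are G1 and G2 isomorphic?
No, not isomorphic

The graphs are NOT isomorphic.

Counting edges: G1 has 4 edge(s); G2 has 6 edge(s).
Edge count is an isomorphism invariant (a bijection on vertices induces a bijection on edges), so differing edge counts rule out isomorphism.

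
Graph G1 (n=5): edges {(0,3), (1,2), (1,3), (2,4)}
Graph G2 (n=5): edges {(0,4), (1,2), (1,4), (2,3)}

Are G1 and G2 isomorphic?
Yes, isomorphic

The graphs are isomorphic.
One valid mapping φ: V(G1) → V(G2): 0→0, 1→1, 2→2, 3→4, 4→3

Verify φ preserves adjacency — for each edge of G1, its image is an edge of G2:
  (0,3) → (φ(0),φ(3)) = (0,4) ∈ E(G2) ✓
  (1,2) → (φ(1),φ(2)) = (1,2) ∈ E(G2) ✓
  (1,3) → (φ(1),φ(3)) = (1,4) ∈ E(G2) ✓
  (2,4) → (φ(2),φ(4)) = (2,3) ∈ E(G2) ✓
All 4 edges of G1 map to edges of G2, and |E(G1)| = |E(G2)| = 4, so φ is a bijection on edges as well as vertices. Hence G1 ≅ G2.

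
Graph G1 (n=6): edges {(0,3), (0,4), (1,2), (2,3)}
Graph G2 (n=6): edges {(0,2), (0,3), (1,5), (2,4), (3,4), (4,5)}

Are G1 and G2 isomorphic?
No, not isomorphic

The graphs are NOT isomorphic.

Connected components of G1: 2 component(s) with vertex sets [[5], [0, 1, 2, 3, 4]], sizes [1, 5].
Connected components of G2: 1 component(s) with vertex sets [[0, 1, 2, 3, 4, 5]], sizes [6].
The number of connected components (and the multiset of component sizes) is an isomorphism invariant — an isomorphism maps each component of G1 bijectively onto a component of G2. Since G1 has 2 component(s) and G2 has 1, they cannot be isomorphic.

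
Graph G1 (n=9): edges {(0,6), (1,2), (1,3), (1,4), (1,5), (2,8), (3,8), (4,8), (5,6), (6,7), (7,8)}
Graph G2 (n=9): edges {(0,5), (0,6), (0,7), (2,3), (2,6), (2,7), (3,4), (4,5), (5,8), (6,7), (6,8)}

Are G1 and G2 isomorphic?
No, not isomorphic

The graphs are NOT isomorphic.

Connected components of G1: 1 component(s) with vertex sets [[0, 1, 2, 3, 4, 5, 6, 7, 8]], sizes [9].
Connected components of G2: 2 component(s) with vertex sets [[1], [0, 2, 3, 4, 5, 6, 7, 8]], sizes [1, 8].
The number of connected components (and the multiset of component sizes) is an isomorphism invariant — an isomorphism maps each component of G1 bijectively onto a component of G2. Since G1 has 1 component(s) and G2 has 2, they cannot be isomorphic.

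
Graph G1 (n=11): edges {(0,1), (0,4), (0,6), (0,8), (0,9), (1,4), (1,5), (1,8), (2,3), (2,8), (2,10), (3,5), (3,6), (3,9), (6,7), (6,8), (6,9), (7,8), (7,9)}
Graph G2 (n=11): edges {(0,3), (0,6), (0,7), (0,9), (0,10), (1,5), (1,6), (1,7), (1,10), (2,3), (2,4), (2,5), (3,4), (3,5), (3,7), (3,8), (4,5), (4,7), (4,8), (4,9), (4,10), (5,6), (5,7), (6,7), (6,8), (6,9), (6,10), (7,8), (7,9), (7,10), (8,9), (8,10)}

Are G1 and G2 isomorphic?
No, not isomorphic

The graphs are NOT isomorphic.

Degrees in G1: deg(0)=5, deg(1)=4, deg(2)=3, deg(3)=4, deg(4)=2, deg(5)=2, deg(6)=5, deg(7)=3, deg(8)=5, deg(9)=4, deg(10)=1.
Sorted degree sequence of G1: [5, 5, 5, 4, 4, 4, 3, 3, 2, 2, 1].
Degrees in G2: deg(0)=5, deg(1)=4, deg(2)=3, deg(3)=6, deg(4)=7, deg(5)=6, deg(6)=7, deg(7)=9, deg(8)=6, deg(9)=5, deg(10)=6.
Sorted degree sequence of G2: [9, 7, 7, 6, 6, 6, 6, 5, 5, 4, 3].
The (sorted) degree sequence is an isomorphism invariant, so since G1 and G2 have different degree sequences they cannot be isomorphic.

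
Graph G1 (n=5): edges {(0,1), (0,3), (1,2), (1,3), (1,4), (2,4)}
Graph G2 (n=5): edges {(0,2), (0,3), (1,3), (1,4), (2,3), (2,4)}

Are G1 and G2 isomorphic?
No, not isomorphic

The graphs are NOT isomorphic.

Counting triangles (3-cliques): G1 has 2, G2 has 1.
Triangle count is an isomorphism invariant, so differing triangle counts rule out isomorphism.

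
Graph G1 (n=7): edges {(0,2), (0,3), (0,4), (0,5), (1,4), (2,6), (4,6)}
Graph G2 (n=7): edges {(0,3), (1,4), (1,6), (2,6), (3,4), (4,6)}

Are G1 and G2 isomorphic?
No, not isomorphic

The graphs are NOT isomorphic.

Counting triangles (3-cliques): G1 has 0, G2 has 1.
Triangle count is an isomorphism invariant, so differing triangle counts rule out isomorphism.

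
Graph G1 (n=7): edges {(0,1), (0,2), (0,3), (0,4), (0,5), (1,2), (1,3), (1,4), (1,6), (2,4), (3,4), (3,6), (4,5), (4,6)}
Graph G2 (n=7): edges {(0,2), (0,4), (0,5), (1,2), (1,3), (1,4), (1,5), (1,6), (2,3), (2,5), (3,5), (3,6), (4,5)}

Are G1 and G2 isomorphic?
No, not isomorphic

The graphs are NOT isomorphic.

Degrees in G1: deg(0)=5, deg(1)=5, deg(2)=3, deg(3)=4, deg(4)=6, deg(5)=2, deg(6)=3.
Sorted degree sequence of G1: [6, 5, 5, 4, 3, 3, 2].
Degrees in G2: deg(0)=3, deg(1)=5, deg(2)=4, deg(3)=4, deg(4)=3, deg(5)=5, deg(6)=2.
Sorted degree sequence of G2: [5, 5, 4, 4, 3, 3, 2].
The (sorted) degree sequence is an isomorphism invariant, so since G1 and G2 have different degree sequences they cannot be isomorphic.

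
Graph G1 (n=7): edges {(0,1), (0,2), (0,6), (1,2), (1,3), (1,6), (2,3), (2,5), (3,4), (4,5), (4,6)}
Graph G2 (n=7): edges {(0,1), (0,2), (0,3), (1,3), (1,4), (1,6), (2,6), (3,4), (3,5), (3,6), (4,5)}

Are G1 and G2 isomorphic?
No, not isomorphic

The graphs are NOT isomorphic.

Counting triangles (3-cliques): G1 has 3, G2 has 4.
Triangle count is an isomorphism invariant, so differing triangle counts rule out isomorphism.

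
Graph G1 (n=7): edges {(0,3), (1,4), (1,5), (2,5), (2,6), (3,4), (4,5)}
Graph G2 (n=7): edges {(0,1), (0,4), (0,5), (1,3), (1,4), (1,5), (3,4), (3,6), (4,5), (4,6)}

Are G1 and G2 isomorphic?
No, not isomorphic

The graphs are NOT isomorphic.

Degrees in G1: deg(0)=1, deg(1)=2, deg(2)=2, deg(3)=2, deg(4)=3, deg(5)=3, deg(6)=1.
Sorted degree sequence of G1: [3, 3, 2, 2, 2, 1, 1].
Degrees in G2: deg(0)=3, deg(1)=4, deg(2)=0, deg(3)=3, deg(4)=5, deg(5)=3, deg(6)=2.
Sorted degree sequence of G2: [5, 4, 3, 3, 3, 2, 0].
The (sorted) degree sequence is an isomorphism invariant, so since G1 and G2 have different degree sequences they cannot be isomorphic.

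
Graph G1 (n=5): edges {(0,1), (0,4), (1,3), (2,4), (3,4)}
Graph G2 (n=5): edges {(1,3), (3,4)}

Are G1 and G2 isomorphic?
No, not isomorphic

The graphs are NOT isomorphic.

Connected components of G1: 1 component(s) with vertex sets [[0, 1, 2, 3, 4]], sizes [5].
Connected components of G2: 3 component(s) with vertex sets [[0], [2], [1, 3, 4]], sizes [1, 1, 3].
The number of connected components (and the multiset of component sizes) is an isomorphism invariant — an isomorphism maps each component of G1 bijectively onto a component of G2. Since G1 has 1 component(s) and G2 has 3, they cannot be isomorphic.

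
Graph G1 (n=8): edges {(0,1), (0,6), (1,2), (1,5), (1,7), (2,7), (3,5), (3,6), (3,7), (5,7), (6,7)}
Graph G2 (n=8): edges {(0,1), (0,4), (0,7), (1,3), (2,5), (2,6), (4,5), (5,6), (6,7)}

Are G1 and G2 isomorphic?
No, not isomorphic

The graphs are NOT isomorphic.

Degrees in G1: deg(0)=2, deg(1)=4, deg(2)=2, deg(3)=3, deg(4)=0, deg(5)=3, deg(6)=3, deg(7)=5.
Sorted degree sequence of G1: [5, 4, 3, 3, 3, 2, 2, 0].
Degrees in G2: deg(0)=3, deg(1)=2, deg(2)=2, deg(3)=1, deg(4)=2, deg(5)=3, deg(6)=3, deg(7)=2.
Sorted degree sequence of G2: [3, 3, 3, 2, 2, 2, 2, 1].
The (sorted) degree sequence is an isomorphism invariant, so since G1 and G2 have different degree sequences they cannot be isomorphic.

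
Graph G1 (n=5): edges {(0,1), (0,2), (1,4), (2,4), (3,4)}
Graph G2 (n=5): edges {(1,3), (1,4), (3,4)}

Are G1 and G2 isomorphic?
No, not isomorphic

The graphs are NOT isomorphic.

Counting triangles (3-cliques): G1 has 0, G2 has 1.
Triangle count is an isomorphism invariant, so differing triangle counts rule out isomorphism.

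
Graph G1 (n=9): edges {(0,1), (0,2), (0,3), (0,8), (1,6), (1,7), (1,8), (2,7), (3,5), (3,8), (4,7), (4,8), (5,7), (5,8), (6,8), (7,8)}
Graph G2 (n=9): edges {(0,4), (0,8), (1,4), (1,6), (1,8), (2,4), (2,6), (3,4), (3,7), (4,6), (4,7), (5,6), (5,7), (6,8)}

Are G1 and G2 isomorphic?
No, not isomorphic

The graphs are NOT isomorphic.

Counting triangles (3-cliques): G1 has 7, G2 has 4.
Triangle count is an isomorphism invariant, so differing triangle counts rule out isomorphism.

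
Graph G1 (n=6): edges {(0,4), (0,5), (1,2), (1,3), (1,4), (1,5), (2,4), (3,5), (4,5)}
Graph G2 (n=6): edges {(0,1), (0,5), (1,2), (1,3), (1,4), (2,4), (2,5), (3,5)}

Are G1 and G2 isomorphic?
No, not isomorphic

The graphs are NOT isomorphic.

Counting triangles (3-cliques): G1 has 4, G2 has 1.
Triangle count is an isomorphism invariant, so differing triangle counts rule out isomorphism.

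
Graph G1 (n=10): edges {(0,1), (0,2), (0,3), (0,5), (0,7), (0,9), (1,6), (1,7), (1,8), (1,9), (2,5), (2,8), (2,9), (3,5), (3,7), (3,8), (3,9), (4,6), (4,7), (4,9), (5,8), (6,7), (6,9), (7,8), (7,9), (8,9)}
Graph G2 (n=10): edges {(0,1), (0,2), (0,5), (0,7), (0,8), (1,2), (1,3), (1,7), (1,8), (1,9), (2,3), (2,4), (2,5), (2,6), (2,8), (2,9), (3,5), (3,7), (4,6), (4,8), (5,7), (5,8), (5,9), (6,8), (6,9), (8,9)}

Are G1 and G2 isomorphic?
Yes, isomorphic

The graphs are isomorphic.
One valid mapping φ: V(G1) → V(G2): 0→5, 1→9, 2→3, 3→0, 4→4, 5→7, 6→6, 7→8, 8→1, 9→2

Verify φ preserves adjacency — for each edge of G1, its image is an edge of G2:
  (0,1) → (φ(0),φ(1)) = (5,9) ∈ E(G2) ✓
  (0,2) → (φ(0),φ(2)) = (3,5) ∈ E(G2) ✓
  (0,3) → (φ(0),φ(3)) = (0,5) ∈ E(G2) ✓
  (0,5) → (φ(0),φ(5)) = (5,7) ∈ E(G2) ✓
  (0,7) → (φ(0),φ(7)) = (5,8) ∈ E(G2) ✓
  (0,9) → (φ(0),φ(9)) = (2,5) ∈ E(G2) ✓
  (1,6) → (φ(1),φ(6)) = (6,9) ∈ E(G2) ✓
  (1,7) → (φ(1),φ(7)) = (8,9) ∈ E(G2) ✓
  (1,8) → (φ(1),φ(8)) = (1,9) ∈ E(G2) ✓
  (1,9) → (φ(1),φ(9)) = (2,9) ∈ E(G2) ✓
  (2,5) → (φ(2),φ(5)) = (3,7) ∈ E(G2) ✓
  (2,8) → (φ(2),φ(8)) = (1,3) ∈ E(G2) ✓
  (2,9) → (φ(2),φ(9)) = (2,3) ∈ E(G2) ✓
  (3,5) → (φ(3),φ(5)) = (0,7) ∈ E(G2) ✓
  (3,7) → (φ(3),φ(7)) = (0,8) ∈ E(G2) ✓
  (3,8) → (φ(3),φ(8)) = (0,1) ∈ E(G2) ✓
  (3,9) → (φ(3),φ(9)) = (0,2) ∈ E(G2) ✓
  (4,6) → (φ(4),φ(6)) = (4,6) ∈ E(G2) ✓
  (4,7) → (φ(4),φ(7)) = (4,8) ∈ E(G2) ✓
  (4,9) → (φ(4),φ(9)) = (2,4) ∈ E(G2) ✓
  (5,8) → (φ(5),φ(8)) = (1,7) ∈ E(G2) ✓
  (6,7) → (φ(6),φ(7)) = (6,8) ∈ E(G2) ✓
  (6,9) → (φ(6),φ(9)) = (2,6) ∈ E(G2) ✓
  (7,8) → (φ(7),φ(8)) = (1,8) ∈ E(G2) ✓
  (7,9) → (φ(7),φ(9)) = (2,8) ∈ E(G2) ✓
  (8,9) → (φ(8),φ(9)) = (1,2) ∈ E(G2) ✓
All 26 edges of G1 map to edges of G2, and |E(G1)| = |E(G2)| = 26, so φ is a bijection on edges as well as vertices. Hence G1 ≅ G2.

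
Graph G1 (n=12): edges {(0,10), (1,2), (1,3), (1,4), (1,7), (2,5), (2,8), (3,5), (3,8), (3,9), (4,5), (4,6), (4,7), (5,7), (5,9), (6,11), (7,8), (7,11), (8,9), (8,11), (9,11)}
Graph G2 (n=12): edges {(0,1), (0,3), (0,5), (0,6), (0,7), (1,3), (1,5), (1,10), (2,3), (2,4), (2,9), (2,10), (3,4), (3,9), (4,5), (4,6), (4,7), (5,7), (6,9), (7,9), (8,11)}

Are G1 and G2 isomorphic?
Yes, isomorphic

The graphs are isomorphic.
One valid mapping φ: V(G1) → V(G2): 0→8, 1→9, 2→6, 3→7, 4→2, 5→4, 6→10, 7→3, 8→0, 9→5, 10→11, 11→1

Verify φ preserves adjacency — for each edge of G1, its image is an edge of G2:
  (0,10) → (φ(0),φ(10)) = (8,11) ∈ E(G2) ✓
  (1,2) → (φ(1),φ(2)) = (6,9) ∈ E(G2) ✓
  (1,3) → (φ(1),φ(3)) = (7,9) ∈ E(G2) ✓
  (1,4) → (φ(1),φ(4)) = (2,9) ∈ E(G2) ✓
  (1,7) → (φ(1),φ(7)) = (3,9) ∈ E(G2) ✓
  (2,5) → (φ(2),φ(5)) = (4,6) ∈ E(G2) ✓
  (2,8) → (φ(2),φ(8)) = (0,6) ∈ E(G2) ✓
  (3,5) → (φ(3),φ(5)) = (4,7) ∈ E(G2) ✓
  (3,8) → (φ(3),φ(8)) = (0,7) ∈ E(G2) ✓
  (3,9) → (φ(3),φ(9)) = (5,7) ∈ E(G2) ✓
  (4,5) → (φ(4),φ(5)) = (2,4) ∈ E(G2) ✓
  (4,6) → (φ(4),φ(6)) = (2,10) ∈ E(G2) ✓
  (4,7) → (φ(4),φ(7)) = (2,3) ∈ E(G2) ✓
  (5,7) → (φ(5),φ(7)) = (3,4) ∈ E(G2) ✓
  (5,9) → (φ(5),φ(9)) = (4,5) ∈ E(G2) ✓
  (6,11) → (φ(6),φ(11)) = (1,10) ∈ E(G2) ✓
  (7,8) → (φ(7),φ(8)) = (0,3) ∈ E(G2) ✓
  (7,11) → (φ(7),φ(11)) = (1,3) ∈ E(G2) ✓
  (8,9) → (φ(8),φ(9)) = (0,5) ∈ E(G2) ✓
  (8,11) → (φ(8),φ(11)) = (0,1) ∈ E(G2) ✓
  (9,11) → (φ(9),φ(11)) = (1,5) ∈ E(G2) ✓
All 21 edges of G1 map to edges of G2, and |E(G1)| = |E(G2)| = 21, so φ is a bijection on edges as well as vertices. Hence G1 ≅ G2.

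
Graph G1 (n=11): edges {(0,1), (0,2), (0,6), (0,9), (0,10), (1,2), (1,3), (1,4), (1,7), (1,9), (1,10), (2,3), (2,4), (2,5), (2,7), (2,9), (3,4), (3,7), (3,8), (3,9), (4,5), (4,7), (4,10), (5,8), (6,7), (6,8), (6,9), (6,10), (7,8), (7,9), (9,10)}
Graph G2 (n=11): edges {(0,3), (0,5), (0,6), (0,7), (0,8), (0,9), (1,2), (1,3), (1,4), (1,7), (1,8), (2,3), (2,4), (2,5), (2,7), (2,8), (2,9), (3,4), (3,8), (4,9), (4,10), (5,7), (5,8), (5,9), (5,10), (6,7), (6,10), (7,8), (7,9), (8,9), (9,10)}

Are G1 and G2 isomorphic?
Yes, isomorphic

The graphs are isomorphic.
One valid mapping φ: V(G1) → V(G2): 0→1, 1→8, 2→7, 3→5, 4→0, 5→6, 6→4, 7→9, 8→10, 9→2, 10→3

Verify φ preserves adjacency — for each edge of G1, its image is an edge of G2:
  (0,1) → (φ(0),φ(1)) = (1,8) ∈ E(G2) ✓
  (0,2) → (φ(0),φ(2)) = (1,7) ∈ E(G2) ✓
  (0,6) → (φ(0),φ(6)) = (1,4) ∈ E(G2) ✓
  (0,9) → (φ(0),φ(9)) = (1,2) ∈ E(G2) ✓
  (0,10) → (φ(0),φ(10)) = (1,3) ∈ E(G2) ✓
  (1,2) → (φ(1),φ(2)) = (7,8) ∈ E(G2) ✓
  (1,3) → (φ(1),φ(3)) = (5,8) ∈ E(G2) ✓
  (1,4) → (φ(1),φ(4)) = (0,8) ∈ E(G2) ✓
  (1,7) → (φ(1),φ(7)) = (8,9) ∈ E(G2) ✓
  (1,9) → (φ(1),φ(9)) = (2,8) ∈ E(G2) ✓
  (1,10) → (φ(1),φ(10)) = (3,8) ∈ E(G2) ✓
  (2,3) → (φ(2),φ(3)) = (5,7) ∈ E(G2) ✓
  (2,4) → (φ(2),φ(4)) = (0,7) ∈ E(G2) ✓
  (2,5) → (φ(2),φ(5)) = (6,7) ∈ E(G2) ✓
  (2,7) → (φ(2),φ(7)) = (7,9) ∈ E(G2) ✓
  (2,9) → (φ(2),φ(9)) = (2,7) ∈ E(G2) ✓
  (3,4) → (φ(3),φ(4)) = (0,5) ∈ E(G2) ✓
  (3,7) → (φ(3),φ(7)) = (5,9) ∈ E(G2) ✓
  (3,8) → (φ(3),φ(8)) = (5,10) ∈ E(G2) ✓
  (3,9) → (φ(3),φ(9)) = (2,5) ∈ E(G2) ✓
  (4,5) → (φ(4),φ(5)) = (0,6) ∈ E(G2) ✓
  (4,7) → (φ(4),φ(7)) = (0,9) ∈ E(G2) ✓
  (4,10) → (φ(4),φ(10)) = (0,3) ∈ E(G2) ✓
  (5,8) → (φ(5),φ(8)) = (6,10) ∈ E(G2) ✓
  (6,7) → (φ(6),φ(7)) = (4,9) ∈ E(G2) ✓
  (6,8) → (φ(6),φ(8)) = (4,10) ∈ E(G2) ✓
  (6,9) → (φ(6),φ(9)) = (2,4) ∈ E(G2) ✓
  (6,10) → (φ(6),φ(10)) = (3,4) ∈ E(G2) ✓
  (7,8) → (φ(7),φ(8)) = (9,10) ∈ E(G2) ✓
  (7,9) → (φ(7),φ(9)) = (2,9) ∈ E(G2) ✓
  (9,10) → (φ(9),φ(10)) = (2,3) ∈ E(G2) ✓
All 31 edges of G1 map to edges of G2, and |E(G1)| = |E(G2)| = 31, so φ is a bijection on edges as well as vertices. Hence G1 ≅ G2.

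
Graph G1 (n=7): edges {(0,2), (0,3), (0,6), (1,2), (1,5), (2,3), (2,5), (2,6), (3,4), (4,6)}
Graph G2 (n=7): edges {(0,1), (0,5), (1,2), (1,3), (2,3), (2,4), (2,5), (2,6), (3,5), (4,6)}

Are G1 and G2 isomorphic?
Yes, isomorphic

The graphs are isomorphic.
One valid mapping φ: V(G1) → V(G2): 0→3, 1→6, 2→2, 3→5, 4→0, 5→4, 6→1

Verify φ preserves adjacency — for each edge of G1, its image is an edge of G2:
  (0,2) → (φ(0),φ(2)) = (2,3) ∈ E(G2) ✓
  (0,3) → (φ(0),φ(3)) = (3,5) ∈ E(G2) ✓
  (0,6) → (φ(0),φ(6)) = (1,3) ∈ E(G2) ✓
  (1,2) → (φ(1),φ(2)) = (2,6) ∈ E(G2) ✓
  (1,5) → (φ(1),φ(5)) = (4,6) ∈ E(G2) ✓
  (2,3) → (φ(2),φ(3)) = (2,5) ∈ E(G2) ✓
  (2,5) → (φ(2),φ(5)) = (2,4) ∈ E(G2) ✓
  (2,6) → (φ(2),φ(6)) = (1,2) ∈ E(G2) ✓
  (3,4) → (φ(3),φ(4)) = (0,5) ∈ E(G2) ✓
  (4,6) → (φ(4),φ(6)) = (0,1) ∈ E(G2) ✓
All 10 edges of G1 map to edges of G2, and |E(G1)| = |E(G2)| = 10, so φ is a bijection on edges as well as vertices. Hence G1 ≅ G2.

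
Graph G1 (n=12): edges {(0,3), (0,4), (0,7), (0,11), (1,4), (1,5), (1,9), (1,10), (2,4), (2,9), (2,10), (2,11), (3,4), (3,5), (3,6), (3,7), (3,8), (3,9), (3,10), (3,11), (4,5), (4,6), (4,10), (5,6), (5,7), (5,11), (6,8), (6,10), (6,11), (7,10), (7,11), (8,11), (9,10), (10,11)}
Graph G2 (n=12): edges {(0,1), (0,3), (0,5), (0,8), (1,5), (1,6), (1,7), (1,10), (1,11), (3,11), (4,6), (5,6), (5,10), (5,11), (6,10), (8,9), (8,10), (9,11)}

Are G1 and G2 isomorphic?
No, not isomorphic

The graphs are NOT isomorphic.

Counting triangles (3-cliques): G1 has 31, G2 has 6.
Triangle count is an isomorphism invariant, so differing triangle counts rule out isomorphism.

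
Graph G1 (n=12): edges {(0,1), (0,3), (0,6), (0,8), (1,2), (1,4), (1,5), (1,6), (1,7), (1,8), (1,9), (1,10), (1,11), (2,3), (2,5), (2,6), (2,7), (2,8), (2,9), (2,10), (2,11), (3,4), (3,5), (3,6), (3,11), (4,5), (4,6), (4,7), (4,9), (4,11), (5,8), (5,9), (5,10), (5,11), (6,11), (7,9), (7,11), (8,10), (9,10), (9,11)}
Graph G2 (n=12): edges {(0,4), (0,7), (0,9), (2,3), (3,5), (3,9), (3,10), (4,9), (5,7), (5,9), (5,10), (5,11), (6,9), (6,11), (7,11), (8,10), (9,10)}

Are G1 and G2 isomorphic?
No, not isomorphic

The graphs are NOT isomorphic.

Connected components of G1: 1 component(s) with vertex sets [[0, 1, 2, 3, 4, 5, 6, 7, 8, 9, 10, 11]], sizes [12].
Connected components of G2: 2 component(s) with vertex sets [[1], [0, 2, 3, 4, 5, 6, 7, 8, 9, 10, 11]], sizes [1, 11].
The number of connected components (and the multiset of component sizes) is an isomorphism invariant — an isomorphism maps each component of G1 bijectively onto a component of G2. Since G1 has 1 component(s) and G2 has 2, they cannot be isomorphic.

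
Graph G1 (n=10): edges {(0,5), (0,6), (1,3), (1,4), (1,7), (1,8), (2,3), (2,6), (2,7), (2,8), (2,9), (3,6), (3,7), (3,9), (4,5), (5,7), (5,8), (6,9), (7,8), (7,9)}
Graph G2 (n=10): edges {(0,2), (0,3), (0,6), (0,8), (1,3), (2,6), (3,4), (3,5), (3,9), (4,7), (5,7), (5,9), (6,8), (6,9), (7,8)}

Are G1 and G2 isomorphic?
No, not isomorphic

The graphs are NOT isomorphic.

Counting triangles (3-cliques): G1 has 11, G2 has 3.
Triangle count is an isomorphism invariant, so differing triangle counts rule out isomorphism.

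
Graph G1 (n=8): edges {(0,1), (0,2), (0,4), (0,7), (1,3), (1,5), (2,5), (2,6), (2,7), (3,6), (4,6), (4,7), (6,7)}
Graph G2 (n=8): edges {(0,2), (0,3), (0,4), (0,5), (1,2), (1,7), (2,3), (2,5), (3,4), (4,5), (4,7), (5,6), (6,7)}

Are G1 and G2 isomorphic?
Yes, isomorphic

The graphs are isomorphic.
One valid mapping φ: V(G1) → V(G2): 0→4, 1→7, 2→5, 3→1, 4→3, 5→6, 6→2, 7→0

Verify φ preserves adjacency — for each edge of G1, its image is an edge of G2:
  (0,1) → (φ(0),φ(1)) = (4,7) ∈ E(G2) ✓
  (0,2) → (φ(0),φ(2)) = (4,5) ∈ E(G2) ✓
  (0,4) → (φ(0),φ(4)) = (3,4) ∈ E(G2) ✓
  (0,7) → (φ(0),φ(7)) = (0,4) ∈ E(G2) ✓
  (1,3) → (φ(1),φ(3)) = (1,7) ∈ E(G2) ✓
  (1,5) → (φ(1),φ(5)) = (6,7) ∈ E(G2) ✓
  (2,5) → (φ(2),φ(5)) = (5,6) ∈ E(G2) ✓
  (2,6) → (φ(2),φ(6)) = (2,5) ∈ E(G2) ✓
  (2,7) → (φ(2),φ(7)) = (0,5) ∈ E(G2) ✓
  (3,6) → (φ(3),φ(6)) = (1,2) ∈ E(G2) ✓
  (4,6) → (φ(4),φ(6)) = (2,3) ∈ E(G2) ✓
  (4,7) → (φ(4),φ(7)) = (0,3) ∈ E(G2) ✓
  (6,7) → (φ(6),φ(7)) = (0,2) ∈ E(G2) ✓
All 13 edges of G1 map to edges of G2, and |E(G1)| = |E(G2)| = 13, so φ is a bijection on edges as well as vertices. Hence G1 ≅ G2.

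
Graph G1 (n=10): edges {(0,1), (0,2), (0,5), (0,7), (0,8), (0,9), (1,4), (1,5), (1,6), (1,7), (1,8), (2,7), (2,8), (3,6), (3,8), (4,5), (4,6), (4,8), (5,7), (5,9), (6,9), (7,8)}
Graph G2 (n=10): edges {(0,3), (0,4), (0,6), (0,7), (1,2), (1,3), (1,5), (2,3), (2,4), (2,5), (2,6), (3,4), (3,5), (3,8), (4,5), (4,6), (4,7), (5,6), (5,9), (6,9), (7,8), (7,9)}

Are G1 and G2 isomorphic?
Yes, isomorphic

The graphs are isomorphic.
One valid mapping φ: V(G1) → V(G2): 0→5, 1→4, 2→1, 3→8, 4→0, 5→6, 6→7, 7→2, 8→3, 9→9

Verify φ preserves adjacency — for each edge of G1, its image is an edge of G2:
  (0,1) → (φ(0),φ(1)) = (4,5) ∈ E(G2) ✓
  (0,2) → (φ(0),φ(2)) = (1,5) ∈ E(G2) ✓
  (0,5) → (φ(0),φ(5)) = (5,6) ∈ E(G2) ✓
  (0,7) → (φ(0),φ(7)) = (2,5) ∈ E(G2) ✓
  (0,8) → (φ(0),φ(8)) = (3,5) ∈ E(G2) ✓
  (0,9) → (φ(0),φ(9)) = (5,9) ∈ E(G2) ✓
  (1,4) → (φ(1),φ(4)) = (0,4) ∈ E(G2) ✓
  (1,5) → (φ(1),φ(5)) = (4,6) ∈ E(G2) ✓
  (1,6) → (φ(1),φ(6)) = (4,7) ∈ E(G2) ✓
  (1,7) → (φ(1),φ(7)) = (2,4) ∈ E(G2) ✓
  (1,8) → (φ(1),φ(8)) = (3,4) ∈ E(G2) ✓
  (2,7) → (φ(2),φ(7)) = (1,2) ∈ E(G2) ✓
  (2,8) → (φ(2),φ(8)) = (1,3) ∈ E(G2) ✓
  (3,6) → (φ(3),φ(6)) = (7,8) ∈ E(G2) ✓
  (3,8) → (φ(3),φ(8)) = (3,8) ∈ E(G2) ✓
  (4,5) → (φ(4),φ(5)) = (0,6) ∈ E(G2) ✓
  (4,6) → (φ(4),φ(6)) = (0,7) ∈ E(G2) ✓
  (4,8) → (φ(4),φ(8)) = (0,3) ∈ E(G2) ✓
  (5,7) → (φ(5),φ(7)) = (2,6) ∈ E(G2) ✓
  (5,9) → (φ(5),φ(9)) = (6,9) ∈ E(G2) ✓
  (6,9) → (φ(6),φ(9)) = (7,9) ∈ E(G2) ✓
  (7,8) → (φ(7),φ(8)) = (2,3) ∈ E(G2) ✓
All 22 edges of G1 map to edges of G2, and |E(G1)| = |E(G2)| = 22, so φ is a bijection on edges as well as vertices. Hence G1 ≅ G2.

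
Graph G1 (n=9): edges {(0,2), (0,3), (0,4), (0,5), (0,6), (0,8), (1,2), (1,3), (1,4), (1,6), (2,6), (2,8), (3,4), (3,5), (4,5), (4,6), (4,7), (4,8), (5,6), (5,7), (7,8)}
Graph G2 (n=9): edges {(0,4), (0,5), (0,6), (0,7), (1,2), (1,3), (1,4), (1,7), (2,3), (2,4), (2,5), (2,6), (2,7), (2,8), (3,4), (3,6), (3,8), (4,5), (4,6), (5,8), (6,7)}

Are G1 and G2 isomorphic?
Yes, isomorphic

The graphs are isomorphic.
One valid mapping φ: V(G1) → V(G2): 0→4, 1→7, 2→0, 3→1, 4→2, 5→3, 6→6, 7→8, 8→5

Verify φ preserves adjacency — for each edge of G1, its image is an edge of G2:
  (0,2) → (φ(0),φ(2)) = (0,4) ∈ E(G2) ✓
  (0,3) → (φ(0),φ(3)) = (1,4) ∈ E(G2) ✓
  (0,4) → (φ(0),φ(4)) = (2,4) ∈ E(G2) ✓
  (0,5) → (φ(0),φ(5)) = (3,4) ∈ E(G2) ✓
  (0,6) → (φ(0),φ(6)) = (4,6) ∈ E(G2) ✓
  (0,8) → (φ(0),φ(8)) = (4,5) ∈ E(G2) ✓
  (1,2) → (φ(1),φ(2)) = (0,7) ∈ E(G2) ✓
  (1,3) → (φ(1),φ(3)) = (1,7) ∈ E(G2) ✓
  (1,4) → (φ(1),φ(4)) = (2,7) ∈ E(G2) ✓
  (1,6) → (φ(1),φ(6)) = (6,7) ∈ E(G2) ✓
  (2,6) → (φ(2),φ(6)) = (0,6) ∈ E(G2) ✓
  (2,8) → (φ(2),φ(8)) = (0,5) ∈ E(G2) ✓
  (3,4) → (φ(3),φ(4)) = (1,2) ∈ E(G2) ✓
  (3,5) → (φ(3),φ(5)) = (1,3) ∈ E(G2) ✓
  (4,5) → (φ(4),φ(5)) = (2,3) ∈ E(G2) ✓
  (4,6) → (φ(4),φ(6)) = (2,6) ∈ E(G2) ✓
  (4,7) → (φ(4),φ(7)) = (2,8) ∈ E(G2) ✓
  (4,8) → (φ(4),φ(8)) = (2,5) ∈ E(G2) ✓
  (5,6) → (φ(5),φ(6)) = (3,6) ∈ E(G2) ✓
  (5,7) → (φ(5),φ(7)) = (3,8) ∈ E(G2) ✓
  (7,8) → (φ(7),φ(8)) = (5,8) ∈ E(G2) ✓
All 21 edges of G1 map to edges of G2, and |E(G1)| = |E(G2)| = 21, so φ is a bijection on edges as well as vertices. Hence G1 ≅ G2.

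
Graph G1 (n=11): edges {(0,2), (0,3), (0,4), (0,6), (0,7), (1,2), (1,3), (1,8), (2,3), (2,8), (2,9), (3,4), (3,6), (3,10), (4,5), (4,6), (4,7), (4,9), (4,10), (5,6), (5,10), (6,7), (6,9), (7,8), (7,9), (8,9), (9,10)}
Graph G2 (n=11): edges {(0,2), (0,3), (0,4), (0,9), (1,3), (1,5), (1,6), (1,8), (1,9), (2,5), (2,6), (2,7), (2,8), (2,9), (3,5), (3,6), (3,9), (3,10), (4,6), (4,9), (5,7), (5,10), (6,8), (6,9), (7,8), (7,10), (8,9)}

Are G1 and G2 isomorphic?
Yes, isomorphic

The graphs are isomorphic.
One valid mapping φ: V(G1) → V(G2): 0→1, 1→10, 2→5, 3→3, 4→9, 5→4, 6→6, 7→8, 8→7, 9→2, 10→0

Verify φ preserves adjacency — for each edge of G1, its image is an edge of G2:
  (0,2) → (φ(0),φ(2)) = (1,5) ∈ E(G2) ✓
  (0,3) → (φ(0),φ(3)) = (1,3) ∈ E(G2) ✓
  (0,4) → (φ(0),φ(4)) = (1,9) ∈ E(G2) ✓
  (0,6) → (φ(0),φ(6)) = (1,6) ∈ E(G2) ✓
  (0,7) → (φ(0),φ(7)) = (1,8) ∈ E(G2) ✓
  (1,2) → (φ(1),φ(2)) = (5,10) ∈ E(G2) ✓
  (1,3) → (φ(1),φ(3)) = (3,10) ∈ E(G2) ✓
  (1,8) → (φ(1),φ(8)) = (7,10) ∈ E(G2) ✓
  (2,3) → (φ(2),φ(3)) = (3,5) ∈ E(G2) ✓
  (2,8) → (φ(2),φ(8)) = (5,7) ∈ E(G2) ✓
  (2,9) → (φ(2),φ(9)) = (2,5) ∈ E(G2) ✓
  (3,4) → (φ(3),φ(4)) = (3,9) ∈ E(G2) ✓
  (3,6) → (φ(3),φ(6)) = (3,6) ∈ E(G2) ✓
  (3,10) → (φ(3),φ(10)) = (0,3) ∈ E(G2) ✓
  (4,5) → (φ(4),φ(5)) = (4,9) ∈ E(G2) ✓
  (4,6) → (φ(4),φ(6)) = (6,9) ∈ E(G2) ✓
  (4,7) → (φ(4),φ(7)) = (8,9) ∈ E(G2) ✓
  (4,9) → (φ(4),φ(9)) = (2,9) ∈ E(G2) ✓
  (4,10) → (φ(4),φ(10)) = (0,9) ∈ E(G2) ✓
  (5,6) → (φ(5),φ(6)) = (4,6) ∈ E(G2) ✓
  (5,10) → (φ(5),φ(10)) = (0,4) ∈ E(G2) ✓
  (6,7) → (φ(6),φ(7)) = (6,8) ∈ E(G2) ✓
  (6,9) → (φ(6),φ(9)) = (2,6) ∈ E(G2) ✓
  (7,8) → (φ(7),φ(8)) = (7,8) ∈ E(G2) ✓
  (7,9) → (φ(7),φ(9)) = (2,8) ∈ E(G2) ✓
  (8,9) → (φ(8),φ(9)) = (2,7) ∈ E(G2) ✓
  (9,10) → (φ(9),φ(10)) = (0,2) ∈ E(G2) ✓
All 27 edges of G1 map to edges of G2, and |E(G1)| = |E(G2)| = 27, so φ is a bijection on edges as well as vertices. Hence G1 ≅ G2.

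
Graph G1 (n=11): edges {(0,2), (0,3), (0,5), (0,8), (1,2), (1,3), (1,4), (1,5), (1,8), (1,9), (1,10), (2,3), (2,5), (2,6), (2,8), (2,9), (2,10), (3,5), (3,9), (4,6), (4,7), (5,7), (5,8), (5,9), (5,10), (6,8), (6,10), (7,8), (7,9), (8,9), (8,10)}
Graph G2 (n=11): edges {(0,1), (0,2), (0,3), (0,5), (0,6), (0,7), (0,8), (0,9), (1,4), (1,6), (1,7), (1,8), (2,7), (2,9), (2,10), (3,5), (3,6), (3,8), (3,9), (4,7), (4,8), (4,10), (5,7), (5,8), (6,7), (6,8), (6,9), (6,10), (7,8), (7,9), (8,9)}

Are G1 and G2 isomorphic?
Yes, isomorphic

The graphs are isomorphic.
One valid mapping φ: V(G1) → V(G2): 0→5, 1→6, 2→8, 3→3, 4→10, 5→0, 6→4, 7→2, 8→7, 9→9, 10→1

Verify φ preserves adjacency — for each edge of G1, its image is an edge of G2:
  (0,2) → (φ(0),φ(2)) = (5,8) ∈ E(G2) ✓
  (0,3) → (φ(0),φ(3)) = (3,5) ∈ E(G2) ✓
  (0,5) → (φ(0),φ(5)) = (0,5) ∈ E(G2) ✓
  (0,8) → (φ(0),φ(8)) = (5,7) ∈ E(G2) ✓
  (1,2) → (φ(1),φ(2)) = (6,8) ∈ E(G2) ✓
  (1,3) → (φ(1),φ(3)) = (3,6) ∈ E(G2) ✓
  (1,4) → (φ(1),φ(4)) = (6,10) ∈ E(G2) ✓
  (1,5) → (φ(1),φ(5)) = (0,6) ∈ E(G2) ✓
  (1,8) → (φ(1),φ(8)) = (6,7) ∈ E(G2) ✓
  (1,9) → (φ(1),φ(9)) = (6,9) ∈ E(G2) ✓
  (1,10) → (φ(1),φ(10)) = (1,6) ∈ E(G2) ✓
  (2,3) → (φ(2),φ(3)) = (3,8) ∈ E(G2) ✓
  (2,5) → (φ(2),φ(5)) = (0,8) ∈ E(G2) ✓
  (2,6) → (φ(2),φ(6)) = (4,8) ∈ E(G2) ✓
  (2,8) → (φ(2),φ(8)) = (7,8) ∈ E(G2) ✓
  (2,9) → (φ(2),φ(9)) = (8,9) ∈ E(G2) ✓
  (2,10) → (φ(2),φ(10)) = (1,8) ∈ E(G2) ✓
  (3,5) → (φ(3),φ(5)) = (0,3) ∈ E(G2) ✓
  (3,9) → (φ(3),φ(9)) = (3,9) ∈ E(G2) ✓
  (4,6) → (φ(4),φ(6)) = (4,10) ∈ E(G2) ✓
  (4,7) → (φ(4),φ(7)) = (2,10) ∈ E(G2) ✓
  (5,7) → (φ(5),φ(7)) = (0,2) ∈ E(G2) ✓
  (5,8) → (φ(5),φ(8)) = (0,7) ∈ E(G2) ✓
  (5,9) → (φ(5),φ(9)) = (0,9) ∈ E(G2) ✓
  (5,10) → (φ(5),φ(10)) = (0,1) ∈ E(G2) ✓
  (6,8) → (φ(6),φ(8)) = (4,7) ∈ E(G2) ✓
  (6,10) → (φ(6),φ(10)) = (1,4) ∈ E(G2) ✓
  (7,8) → (φ(7),φ(8)) = (2,7) ∈ E(G2) ✓
  (7,9) → (φ(7),φ(9)) = (2,9) ∈ E(G2) ✓
  (8,9) → (φ(8),φ(9)) = (7,9) ∈ E(G2) ✓
  (8,10) → (φ(8),φ(10)) = (1,7) ∈ E(G2) ✓
All 31 edges of G1 map to edges of G2, and |E(G1)| = |E(G2)| = 31, so φ is a bijection on edges as well as vertices. Hence G1 ≅ G2.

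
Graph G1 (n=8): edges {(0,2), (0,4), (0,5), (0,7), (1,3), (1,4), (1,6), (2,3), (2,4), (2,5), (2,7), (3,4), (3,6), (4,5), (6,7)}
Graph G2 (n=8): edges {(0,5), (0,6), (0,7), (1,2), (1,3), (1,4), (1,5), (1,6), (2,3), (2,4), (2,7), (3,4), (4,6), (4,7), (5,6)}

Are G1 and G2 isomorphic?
Yes, isomorphic

The graphs are isomorphic.
One valid mapping φ: V(G1) → V(G2): 0→2, 1→5, 2→4, 3→6, 4→1, 5→3, 6→0, 7→7

Verify φ preserves adjacency — for each edge of G1, its image is an edge of G2:
  (0,2) → (φ(0),φ(2)) = (2,4) ∈ E(G2) ✓
  (0,4) → (φ(0),φ(4)) = (1,2) ∈ E(G2) ✓
  (0,5) → (φ(0),φ(5)) = (2,3) ∈ E(G2) ✓
  (0,7) → (φ(0),φ(7)) = (2,7) ∈ E(G2) ✓
  (1,3) → (φ(1),φ(3)) = (5,6) ∈ E(G2) ✓
  (1,4) → (φ(1),φ(4)) = (1,5) ∈ E(G2) ✓
  (1,6) → (φ(1),φ(6)) = (0,5) ∈ E(G2) ✓
  (2,3) → (φ(2),φ(3)) = (4,6) ∈ E(G2) ✓
  (2,4) → (φ(2),φ(4)) = (1,4) ∈ E(G2) ✓
  (2,5) → (φ(2),φ(5)) = (3,4) ∈ E(G2) ✓
  (2,7) → (φ(2),φ(7)) = (4,7) ∈ E(G2) ✓
  (3,4) → (φ(3),φ(4)) = (1,6) ∈ E(G2) ✓
  (3,6) → (φ(3),φ(6)) = (0,6) ∈ E(G2) ✓
  (4,5) → (φ(4),φ(5)) = (1,3) ∈ E(G2) ✓
  (6,7) → (φ(6),φ(7)) = (0,7) ∈ E(G2) ✓
All 15 edges of G1 map to edges of G2, and |E(G1)| = |E(G2)| = 15, so φ is a bijection on edges as well as vertices. Hence G1 ≅ G2.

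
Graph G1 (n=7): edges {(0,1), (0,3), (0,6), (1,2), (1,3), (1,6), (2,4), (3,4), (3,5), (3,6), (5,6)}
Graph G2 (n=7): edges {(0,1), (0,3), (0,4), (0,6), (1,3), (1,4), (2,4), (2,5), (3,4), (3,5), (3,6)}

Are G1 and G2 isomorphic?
Yes, isomorphic

The graphs are isomorphic.
One valid mapping φ: V(G1) → V(G2): 0→1, 1→4, 2→2, 3→3, 4→5, 5→6, 6→0

Verify φ preserves adjacency — for each edge of G1, its image is an edge of G2:
  (0,1) → (φ(0),φ(1)) = (1,4) ∈ E(G2) ✓
  (0,3) → (φ(0),φ(3)) = (1,3) ∈ E(G2) ✓
  (0,6) → (φ(0),φ(6)) = (0,1) ∈ E(G2) ✓
  (1,2) → (φ(1),φ(2)) = (2,4) ∈ E(G2) ✓
  (1,3) → (φ(1),φ(3)) = (3,4) ∈ E(G2) ✓
  (1,6) → (φ(1),φ(6)) = (0,4) ∈ E(G2) ✓
  (2,4) → (φ(2),φ(4)) = (2,5) ∈ E(G2) ✓
  (3,4) → (φ(3),φ(4)) = (3,5) ∈ E(G2) ✓
  (3,5) → (φ(3),φ(5)) = (3,6) ∈ E(G2) ✓
  (3,6) → (φ(3),φ(6)) = (0,3) ∈ E(G2) ✓
  (5,6) → (φ(5),φ(6)) = (0,6) ∈ E(G2) ✓
All 11 edges of G1 map to edges of G2, and |E(G1)| = |E(G2)| = 11, so φ is a bijection on edges as well as vertices. Hence G1 ≅ G2.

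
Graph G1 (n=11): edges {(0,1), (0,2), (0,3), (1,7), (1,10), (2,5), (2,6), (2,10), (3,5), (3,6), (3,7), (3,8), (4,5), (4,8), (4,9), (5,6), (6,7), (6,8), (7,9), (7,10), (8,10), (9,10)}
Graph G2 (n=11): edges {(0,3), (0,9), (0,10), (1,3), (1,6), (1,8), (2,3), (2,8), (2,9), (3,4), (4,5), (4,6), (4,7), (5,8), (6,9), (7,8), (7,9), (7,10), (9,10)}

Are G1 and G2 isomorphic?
No, not isomorphic

The graphs are NOT isomorphic.

Counting triangles (3-cliques): G1 has 6, G2 has 2.
Triangle count is an isomorphism invariant, so differing triangle counts rule out isomorphism.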